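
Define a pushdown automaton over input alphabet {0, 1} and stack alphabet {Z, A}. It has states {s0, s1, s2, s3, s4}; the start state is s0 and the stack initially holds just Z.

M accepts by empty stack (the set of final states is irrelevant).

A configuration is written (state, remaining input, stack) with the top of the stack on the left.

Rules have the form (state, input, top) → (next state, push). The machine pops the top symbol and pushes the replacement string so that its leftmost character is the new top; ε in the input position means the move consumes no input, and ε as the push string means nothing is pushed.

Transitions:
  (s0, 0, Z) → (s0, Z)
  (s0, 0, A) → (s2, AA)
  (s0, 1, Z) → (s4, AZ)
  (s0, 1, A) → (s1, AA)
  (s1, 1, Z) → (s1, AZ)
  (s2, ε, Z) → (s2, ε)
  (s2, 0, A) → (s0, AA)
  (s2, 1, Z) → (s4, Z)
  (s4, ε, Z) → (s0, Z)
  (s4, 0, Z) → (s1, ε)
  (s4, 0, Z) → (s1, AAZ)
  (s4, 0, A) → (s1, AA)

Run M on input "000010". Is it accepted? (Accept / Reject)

Reject

No computation consumes all input and empties the stack.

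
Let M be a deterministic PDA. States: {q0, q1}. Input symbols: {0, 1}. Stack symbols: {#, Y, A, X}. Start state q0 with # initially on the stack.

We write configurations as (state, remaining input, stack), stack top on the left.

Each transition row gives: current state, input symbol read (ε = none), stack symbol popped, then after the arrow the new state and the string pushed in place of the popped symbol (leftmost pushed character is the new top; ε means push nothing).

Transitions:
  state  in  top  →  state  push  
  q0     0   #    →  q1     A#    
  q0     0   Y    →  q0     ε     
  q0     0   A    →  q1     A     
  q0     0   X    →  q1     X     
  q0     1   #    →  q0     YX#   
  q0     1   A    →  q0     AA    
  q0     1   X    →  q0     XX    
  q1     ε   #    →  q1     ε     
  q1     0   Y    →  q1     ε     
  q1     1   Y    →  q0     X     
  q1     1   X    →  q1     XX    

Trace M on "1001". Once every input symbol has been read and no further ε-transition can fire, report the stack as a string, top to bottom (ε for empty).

(q0, 1001, #)
  read 1, top #: go to q0, push YX# → (q0, 001, YX#)
  read 0, top Y: go to q0, push ε → (q0, 01, X#)
  read 0, top X: go to q1, push X → (q1, 1, X#)
  read 1, top X: go to q1, push XX → (q1, ε, XX#)
All input consumed in state q1 with stack XX#.

XX#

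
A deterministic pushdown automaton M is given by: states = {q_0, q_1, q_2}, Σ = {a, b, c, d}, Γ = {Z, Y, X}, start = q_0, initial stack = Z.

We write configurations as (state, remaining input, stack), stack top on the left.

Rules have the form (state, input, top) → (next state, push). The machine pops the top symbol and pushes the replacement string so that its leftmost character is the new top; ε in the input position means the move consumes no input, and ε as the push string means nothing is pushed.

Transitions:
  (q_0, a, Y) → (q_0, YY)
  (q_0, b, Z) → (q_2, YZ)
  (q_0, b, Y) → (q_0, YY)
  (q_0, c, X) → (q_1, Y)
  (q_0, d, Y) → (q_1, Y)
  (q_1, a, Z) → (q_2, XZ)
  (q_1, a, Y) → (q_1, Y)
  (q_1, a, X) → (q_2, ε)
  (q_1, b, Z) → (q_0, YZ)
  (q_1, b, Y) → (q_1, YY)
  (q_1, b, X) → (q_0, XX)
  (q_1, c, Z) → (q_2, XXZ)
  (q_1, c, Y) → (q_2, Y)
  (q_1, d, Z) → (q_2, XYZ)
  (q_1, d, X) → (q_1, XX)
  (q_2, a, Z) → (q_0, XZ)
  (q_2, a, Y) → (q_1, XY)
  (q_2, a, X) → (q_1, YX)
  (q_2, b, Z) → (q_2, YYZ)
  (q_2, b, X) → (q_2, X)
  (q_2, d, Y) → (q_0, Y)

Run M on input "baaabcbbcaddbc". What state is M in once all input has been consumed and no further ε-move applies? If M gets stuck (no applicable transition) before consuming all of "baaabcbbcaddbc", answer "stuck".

(q_0, baaabcbbcaddbc, Z)
  read b, top Z: go to q_2, push YZ → (q_2, aaabcbbcaddbc, YZ)
  read a, top Y: go to q_1, push XY → (q_1, aabcbbcaddbc, XYZ)
  read a, top X: go to q_2, push ε → (q_2, abcbbcaddbc, YZ)
  read a, top Y: go to q_1, push XY → (q_1, bcbbcaddbc, XYZ)
  read b, top X: go to q_0, push XX → (q_0, cbbcaddbc, XXYZ)
  read c, top X: go to q_1, push Y → (q_1, bbcaddbc, YXYZ)
  read b, top Y: go to q_1, push YY → (q_1, bcaddbc, YYXYZ)
  read b, top Y: go to q_1, push YY → (q_1, caddbc, YYYXYZ)
  read c, top Y: go to q_2, push Y → (q_2, addbc, YYYXYZ)
  read a, top Y: go to q_1, push XY → (q_1, ddbc, XYYYXYZ)
  read d, top X: go to q_1, push XX → (q_1, dbc, XXYYYXYZ)
  read d, top X: go to q_1, push XX → (q_1, bc, XXXYYYXYZ)
  read b, top X: go to q_0, push XX → (q_0, c, XXXXYYYXYZ)
  read c, top X: go to q_1, push Y → (q_1, ε, YXXXYYYXYZ)
All input consumed; M is in state q_1.

q_1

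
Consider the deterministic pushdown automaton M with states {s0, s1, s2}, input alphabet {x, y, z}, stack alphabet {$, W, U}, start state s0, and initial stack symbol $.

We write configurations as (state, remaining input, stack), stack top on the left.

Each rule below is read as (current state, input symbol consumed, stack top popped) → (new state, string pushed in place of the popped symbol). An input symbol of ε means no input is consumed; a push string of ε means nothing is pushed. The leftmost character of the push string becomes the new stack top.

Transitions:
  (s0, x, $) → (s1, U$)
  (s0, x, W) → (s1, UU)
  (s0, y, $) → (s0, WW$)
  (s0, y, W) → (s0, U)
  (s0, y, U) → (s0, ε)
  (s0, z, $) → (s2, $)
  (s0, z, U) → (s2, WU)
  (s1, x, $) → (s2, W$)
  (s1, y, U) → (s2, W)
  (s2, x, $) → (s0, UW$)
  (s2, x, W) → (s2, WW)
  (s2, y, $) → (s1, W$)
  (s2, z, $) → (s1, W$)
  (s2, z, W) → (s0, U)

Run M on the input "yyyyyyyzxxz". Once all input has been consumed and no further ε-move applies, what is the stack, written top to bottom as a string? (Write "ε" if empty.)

UWWUW$

(s0, yyyyyyyzxxz, $) ⊢ (s0, yyyyyyzxxz, WW$) ⊢ (s0, yyyyyzxxz, UW$) ⊢ (s0, yyyyzxxz, W$) ⊢ (s0, yyyzxxz, U$) ⊢ (s0, yyzxxz, $) ⊢ (s0, yzxxz, WW$) ⊢ (s0, zxxz, UW$) ⊢ (s2, xxz, WUW$) ⊢ (s2, xz, WWUW$) ⊢ (s2, z, WWWUW$) ⊢ (s0, ε, UWWUW$)
All input consumed in state s0 with stack UWWUW$.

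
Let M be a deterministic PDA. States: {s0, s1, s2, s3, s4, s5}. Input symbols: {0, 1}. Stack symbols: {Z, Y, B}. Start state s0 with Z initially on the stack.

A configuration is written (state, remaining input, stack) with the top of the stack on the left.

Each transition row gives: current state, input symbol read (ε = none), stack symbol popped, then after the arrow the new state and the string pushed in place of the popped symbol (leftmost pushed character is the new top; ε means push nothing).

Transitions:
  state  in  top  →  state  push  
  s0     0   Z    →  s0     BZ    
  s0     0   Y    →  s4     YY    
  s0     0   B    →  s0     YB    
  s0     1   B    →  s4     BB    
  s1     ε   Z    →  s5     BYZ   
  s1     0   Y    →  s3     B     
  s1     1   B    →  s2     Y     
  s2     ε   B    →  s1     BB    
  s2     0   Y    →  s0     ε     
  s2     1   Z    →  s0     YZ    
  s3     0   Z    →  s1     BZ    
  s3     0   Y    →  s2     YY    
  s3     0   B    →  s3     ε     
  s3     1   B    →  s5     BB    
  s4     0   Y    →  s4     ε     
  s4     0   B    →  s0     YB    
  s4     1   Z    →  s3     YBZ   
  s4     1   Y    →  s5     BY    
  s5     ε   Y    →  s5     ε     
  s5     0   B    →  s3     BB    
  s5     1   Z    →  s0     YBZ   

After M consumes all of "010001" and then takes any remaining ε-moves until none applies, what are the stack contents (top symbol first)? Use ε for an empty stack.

BYBBZ

(s0, 010001, Z)
  read 0, top Z: go to s0, push BZ → (s0, 10001, BZ)
  read 1, top B: go to s4, push BB → (s4, 0001, BBZ)
  read 0, top B: go to s0, push YB → (s0, 001, YBBZ)
  read 0, top Y: go to s4, push YY → (s4, 01, YYBBZ)
  read 0, top Y: go to s4, push ε → (s4, 1, YBBZ)
  read 1, top Y: go to s5, push BY → (s5, ε, BYBBZ)
All input consumed in state s5 with stack BYBBZ.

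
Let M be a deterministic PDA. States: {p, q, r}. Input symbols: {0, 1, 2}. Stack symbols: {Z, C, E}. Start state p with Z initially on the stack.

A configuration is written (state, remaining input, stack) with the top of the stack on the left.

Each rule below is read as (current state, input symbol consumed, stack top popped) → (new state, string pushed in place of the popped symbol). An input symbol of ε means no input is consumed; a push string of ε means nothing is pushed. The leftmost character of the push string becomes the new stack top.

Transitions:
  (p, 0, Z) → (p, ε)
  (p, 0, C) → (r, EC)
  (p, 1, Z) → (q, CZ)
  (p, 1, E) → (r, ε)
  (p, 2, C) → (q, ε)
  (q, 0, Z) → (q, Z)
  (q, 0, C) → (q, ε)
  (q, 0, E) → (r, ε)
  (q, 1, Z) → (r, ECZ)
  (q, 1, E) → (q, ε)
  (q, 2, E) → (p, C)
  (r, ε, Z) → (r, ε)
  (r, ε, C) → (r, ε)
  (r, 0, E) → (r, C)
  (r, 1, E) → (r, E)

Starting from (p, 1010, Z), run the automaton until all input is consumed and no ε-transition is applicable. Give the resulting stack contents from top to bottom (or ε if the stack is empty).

(p, 1010, Z)
  read 1, top Z: go to q, push CZ → (q, 010, CZ)
  read 0, top C: go to q, push ε → (q, 10, Z)
  read 1, top Z: go to r, push ECZ → (r, 0, ECZ)
  read 0, top E: go to r, push C → (r, ε, CCZ)
  ε-move, top C: go to r, push ε → (r, ε, CZ)
  ε-move, top C: go to r, push ε → (r, ε, Z)
  ε-move, top Z: go to r, push ε → (r, ε, ε)
All input consumed in state r with stack ε.

ε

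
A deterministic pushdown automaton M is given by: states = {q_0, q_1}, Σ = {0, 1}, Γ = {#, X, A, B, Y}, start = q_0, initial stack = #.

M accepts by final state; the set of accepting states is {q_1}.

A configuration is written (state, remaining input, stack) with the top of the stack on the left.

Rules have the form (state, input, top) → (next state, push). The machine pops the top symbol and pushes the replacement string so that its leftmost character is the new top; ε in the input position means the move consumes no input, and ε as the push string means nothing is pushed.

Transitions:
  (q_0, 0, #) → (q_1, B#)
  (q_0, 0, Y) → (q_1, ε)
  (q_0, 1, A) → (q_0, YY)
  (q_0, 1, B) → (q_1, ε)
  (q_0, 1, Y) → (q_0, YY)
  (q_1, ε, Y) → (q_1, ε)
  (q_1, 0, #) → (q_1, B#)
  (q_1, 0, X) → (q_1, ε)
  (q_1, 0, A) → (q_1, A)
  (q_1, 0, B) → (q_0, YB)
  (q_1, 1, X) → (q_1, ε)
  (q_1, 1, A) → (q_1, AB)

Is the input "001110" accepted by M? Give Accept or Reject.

Accept

(q_0, 001110, #)
  read 0, top #: go to q_1, push B# → (q_1, 01110, B#)
  read 0, top B: go to q_0, push YB → (q_0, 1110, YB#)
  read 1, top Y: go to q_0, push YY → (q_0, 110, YYB#)
  read 1, top Y: go to q_0, push YY → (q_0, 10, YYYB#)
  read 1, top Y: go to q_0, push YY → (q_0, 0, YYYYB#)
  read 0, top Y: go to q_1, push ε → (q_1, ε, YYYB#)
All input consumed; state q_1 ∈ F.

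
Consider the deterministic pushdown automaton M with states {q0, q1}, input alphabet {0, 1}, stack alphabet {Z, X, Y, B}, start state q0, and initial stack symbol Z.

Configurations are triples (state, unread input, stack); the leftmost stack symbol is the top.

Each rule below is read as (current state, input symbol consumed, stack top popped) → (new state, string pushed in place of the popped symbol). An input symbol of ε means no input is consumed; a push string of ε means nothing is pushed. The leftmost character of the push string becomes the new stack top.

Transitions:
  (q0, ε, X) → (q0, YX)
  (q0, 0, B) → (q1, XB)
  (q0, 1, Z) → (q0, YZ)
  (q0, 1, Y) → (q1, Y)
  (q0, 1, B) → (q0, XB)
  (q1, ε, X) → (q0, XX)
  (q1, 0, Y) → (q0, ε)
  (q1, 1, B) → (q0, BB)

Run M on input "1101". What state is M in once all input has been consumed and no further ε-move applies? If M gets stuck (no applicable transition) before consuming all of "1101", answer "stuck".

(q0, 1101, Z)
  read 1, top Z: go to q0, push YZ → (q0, 101, YZ)
  read 1, top Y: go to q1, push Y → (q1, 01, YZ)
  read 0, top Y: go to q0, push ε → (q0, 1, Z)
  read 1, top Z: go to q0, push YZ → (q0, ε, YZ)
All input consumed; M is in state q0.

q0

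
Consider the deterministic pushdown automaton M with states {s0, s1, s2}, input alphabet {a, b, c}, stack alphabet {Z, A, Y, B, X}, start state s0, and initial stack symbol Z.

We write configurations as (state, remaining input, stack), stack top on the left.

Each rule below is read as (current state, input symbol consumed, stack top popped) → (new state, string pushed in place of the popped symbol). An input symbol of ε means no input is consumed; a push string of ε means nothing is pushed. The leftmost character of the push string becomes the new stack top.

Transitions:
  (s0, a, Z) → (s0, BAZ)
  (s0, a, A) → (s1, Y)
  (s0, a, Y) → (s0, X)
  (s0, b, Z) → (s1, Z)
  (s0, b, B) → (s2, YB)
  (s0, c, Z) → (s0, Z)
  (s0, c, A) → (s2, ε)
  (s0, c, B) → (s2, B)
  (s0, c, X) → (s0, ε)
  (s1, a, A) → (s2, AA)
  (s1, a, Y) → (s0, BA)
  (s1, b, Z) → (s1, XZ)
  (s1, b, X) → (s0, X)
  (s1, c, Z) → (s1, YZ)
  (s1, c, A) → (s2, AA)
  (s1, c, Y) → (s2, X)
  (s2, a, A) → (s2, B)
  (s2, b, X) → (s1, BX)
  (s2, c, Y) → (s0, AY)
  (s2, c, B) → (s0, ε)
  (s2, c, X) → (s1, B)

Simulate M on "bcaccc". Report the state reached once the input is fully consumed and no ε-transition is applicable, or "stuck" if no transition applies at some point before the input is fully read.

(s0, bcaccc, Z)
  read b, top Z: go to s1, push Z → (s1, caccc, Z)
  read c, top Z: go to s1, push YZ → (s1, accc, YZ)
  read a, top Y: go to s0, push BA → (s0, ccc, BAZ)
  read c, top B: go to s2, push B → (s2, cc, BAZ)
  read c, top B: go to s0, push ε → (s0, c, AZ)
  read c, top A: go to s2, push ε → (s2, ε, Z)
All input consumed; M is in state s2.

s2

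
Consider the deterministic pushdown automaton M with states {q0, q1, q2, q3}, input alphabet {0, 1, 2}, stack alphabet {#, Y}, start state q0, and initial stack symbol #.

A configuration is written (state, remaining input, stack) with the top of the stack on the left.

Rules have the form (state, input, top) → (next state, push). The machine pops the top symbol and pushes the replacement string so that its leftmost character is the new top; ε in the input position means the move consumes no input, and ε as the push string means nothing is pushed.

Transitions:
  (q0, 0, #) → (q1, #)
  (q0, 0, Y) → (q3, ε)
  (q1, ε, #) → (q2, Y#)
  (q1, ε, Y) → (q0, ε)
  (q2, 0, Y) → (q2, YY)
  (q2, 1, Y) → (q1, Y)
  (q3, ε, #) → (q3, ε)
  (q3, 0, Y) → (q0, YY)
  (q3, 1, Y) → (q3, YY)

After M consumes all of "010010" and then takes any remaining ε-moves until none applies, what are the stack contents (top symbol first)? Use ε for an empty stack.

(q0, 010010, #) ⊢ (q1, 10010, #) ⊢ (q2, 10010, Y#) ⊢ (q1, 0010, Y#) ⊢ (q0, 0010, #) ⊢ (q1, 010, #) ⊢ (q2, 010, Y#) ⊢ (q2, 10, YY#) ⊢ (q1, 0, YY#) ⊢ (q0, 0, Y#) ⊢ (q3, ε, #) ⊢ (q3, ε, ε)
All input consumed in state q3 with stack ε.

ε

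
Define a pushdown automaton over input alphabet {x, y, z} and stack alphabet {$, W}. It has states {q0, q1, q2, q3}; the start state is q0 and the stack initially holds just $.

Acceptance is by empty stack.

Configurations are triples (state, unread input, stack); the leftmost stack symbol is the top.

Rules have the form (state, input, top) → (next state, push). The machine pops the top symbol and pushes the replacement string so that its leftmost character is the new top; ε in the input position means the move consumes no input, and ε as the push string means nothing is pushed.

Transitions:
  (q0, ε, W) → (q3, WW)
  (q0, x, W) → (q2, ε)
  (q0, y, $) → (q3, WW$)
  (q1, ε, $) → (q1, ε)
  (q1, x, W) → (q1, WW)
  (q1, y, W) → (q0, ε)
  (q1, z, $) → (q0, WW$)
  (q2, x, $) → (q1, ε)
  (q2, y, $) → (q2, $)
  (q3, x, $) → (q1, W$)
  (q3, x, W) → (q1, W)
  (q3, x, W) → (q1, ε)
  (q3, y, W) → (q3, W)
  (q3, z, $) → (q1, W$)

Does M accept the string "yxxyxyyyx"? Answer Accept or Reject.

One accepting computation: (q0, yxxyxyyyx, $) ⊢ (q3, xxyxyyyx, WW$) ⊢ (q1, xyxyyyx, W$) ⊢ (q1, yxyyyx, WW$) ⊢ (q0, xyyyx, W$) ⊢ (q2, yyyx, $) ⊢ (q2, yyx, $) ⊢ (q2, yx, $) ⊢ (q2, x, $) ⊢ (q1, ε, ε)
All input consumed and the stack is empty.

Accept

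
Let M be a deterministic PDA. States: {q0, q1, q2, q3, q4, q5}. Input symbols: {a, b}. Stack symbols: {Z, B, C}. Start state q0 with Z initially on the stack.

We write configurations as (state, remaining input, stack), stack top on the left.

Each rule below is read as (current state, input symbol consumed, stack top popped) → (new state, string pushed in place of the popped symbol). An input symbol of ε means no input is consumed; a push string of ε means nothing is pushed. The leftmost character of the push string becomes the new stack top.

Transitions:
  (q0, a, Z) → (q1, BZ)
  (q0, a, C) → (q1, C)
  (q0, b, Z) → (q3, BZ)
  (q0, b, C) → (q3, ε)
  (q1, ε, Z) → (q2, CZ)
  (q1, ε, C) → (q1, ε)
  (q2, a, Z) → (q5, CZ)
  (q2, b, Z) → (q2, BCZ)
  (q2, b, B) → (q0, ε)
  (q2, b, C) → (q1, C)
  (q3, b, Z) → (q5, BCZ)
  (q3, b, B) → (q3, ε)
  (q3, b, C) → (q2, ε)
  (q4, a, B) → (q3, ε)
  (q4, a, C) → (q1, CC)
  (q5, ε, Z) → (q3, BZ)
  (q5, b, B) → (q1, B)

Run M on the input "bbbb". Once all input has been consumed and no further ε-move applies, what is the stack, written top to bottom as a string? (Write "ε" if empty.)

BCZ

(q0, bbbb, Z) ⊢ (q3, bbb, BZ) ⊢ (q3, bb, Z) ⊢ (q5, b, BCZ) ⊢ (q1, ε, BCZ)
All input consumed in state q1 with stack BCZ.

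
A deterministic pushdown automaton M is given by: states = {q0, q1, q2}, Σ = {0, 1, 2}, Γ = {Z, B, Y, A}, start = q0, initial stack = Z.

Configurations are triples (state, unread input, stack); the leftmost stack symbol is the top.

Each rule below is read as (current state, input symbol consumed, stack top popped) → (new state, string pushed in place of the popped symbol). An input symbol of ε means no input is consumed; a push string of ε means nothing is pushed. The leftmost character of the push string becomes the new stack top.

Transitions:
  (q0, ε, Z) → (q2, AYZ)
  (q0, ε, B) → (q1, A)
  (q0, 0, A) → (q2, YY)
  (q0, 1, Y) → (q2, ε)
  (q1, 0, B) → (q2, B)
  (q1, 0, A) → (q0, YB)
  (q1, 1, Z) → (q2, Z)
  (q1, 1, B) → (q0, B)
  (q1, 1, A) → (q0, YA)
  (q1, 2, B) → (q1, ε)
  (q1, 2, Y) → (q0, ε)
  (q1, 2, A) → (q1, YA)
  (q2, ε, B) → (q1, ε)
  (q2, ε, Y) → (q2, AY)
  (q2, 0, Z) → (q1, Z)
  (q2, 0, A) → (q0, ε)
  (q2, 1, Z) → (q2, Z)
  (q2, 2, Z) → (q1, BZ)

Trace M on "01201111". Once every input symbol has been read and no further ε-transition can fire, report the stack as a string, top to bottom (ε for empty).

(q0, 01201111, Z)
  ε-move, top Z: go to q2, push AYZ → (q2, 01201111, AYZ)
  read 0, top A: go to q0, push ε → (q0, 1201111, YZ)
  read 1, top Y: go to q2, push ε → (q2, 201111, Z)
  read 2, top Z: go to q1, push BZ → (q1, 01111, BZ)
  read 0, top B: go to q2, push B → (q2, 1111, BZ)
  ε-move, top B: go to q1, push ε → (q1, 1111, Z)
  read 1, top Z: go to q2, push Z → (q2, 111, Z)
  read 1, top Z: go to q2, push Z → (q2, 11, Z)
  read 1, top Z: go to q2, push Z → (q2, 1, Z)
  read 1, top Z: go to q2, push Z → (q2, ε, Z)
All input consumed in state q2 with stack Z.

Z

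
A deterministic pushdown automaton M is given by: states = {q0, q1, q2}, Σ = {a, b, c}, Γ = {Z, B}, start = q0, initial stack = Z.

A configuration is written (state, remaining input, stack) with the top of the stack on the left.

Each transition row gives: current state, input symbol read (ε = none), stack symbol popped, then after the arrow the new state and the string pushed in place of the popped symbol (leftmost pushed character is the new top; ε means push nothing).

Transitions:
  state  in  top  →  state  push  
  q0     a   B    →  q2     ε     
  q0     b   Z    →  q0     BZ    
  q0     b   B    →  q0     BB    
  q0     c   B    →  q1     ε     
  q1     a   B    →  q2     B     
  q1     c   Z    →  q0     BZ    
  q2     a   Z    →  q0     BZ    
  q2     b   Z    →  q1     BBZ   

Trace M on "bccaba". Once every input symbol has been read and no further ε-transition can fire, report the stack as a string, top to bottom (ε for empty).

(q0, bccaba, Z) ⊢ (q0, ccaba, BZ) ⊢ (q1, caba, Z) ⊢ (q0, aba, BZ) ⊢ (q2, ba, Z) ⊢ (q1, a, BBZ) ⊢ (q2, ε, BBZ)
All input consumed in state q2 with stack BBZ.

BBZ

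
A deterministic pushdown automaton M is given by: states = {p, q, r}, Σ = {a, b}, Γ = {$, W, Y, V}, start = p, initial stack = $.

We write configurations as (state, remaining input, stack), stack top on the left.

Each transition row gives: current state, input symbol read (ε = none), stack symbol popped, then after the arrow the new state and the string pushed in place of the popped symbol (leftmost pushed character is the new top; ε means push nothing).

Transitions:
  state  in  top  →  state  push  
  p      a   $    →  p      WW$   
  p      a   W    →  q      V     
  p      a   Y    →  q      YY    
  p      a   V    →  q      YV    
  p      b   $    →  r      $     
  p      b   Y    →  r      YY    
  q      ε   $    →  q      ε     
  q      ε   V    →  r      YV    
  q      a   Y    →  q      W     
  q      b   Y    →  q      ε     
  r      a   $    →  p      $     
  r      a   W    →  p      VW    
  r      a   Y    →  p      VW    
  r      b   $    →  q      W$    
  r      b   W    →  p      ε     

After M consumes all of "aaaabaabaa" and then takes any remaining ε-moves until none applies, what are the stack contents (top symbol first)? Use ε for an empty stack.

YVWVWVWVW$

(p, aaaabaabaa, $)
  read a, top $: go to p, push WW$ → (p, aaabaabaa, WW$)
  read a, top W: go to q, push V → (q, aabaabaa, VW$)
  ε-move, top V: go to r, push YV → (r, aabaabaa, YVW$)
  read a, top Y: go to p, push VW → (p, abaabaa, VWVW$)
  read a, top V: go to q, push YV → (q, baabaa, YVWVW$)
  read b, top Y: go to q, push ε → (q, aabaa, VWVW$)
  ε-move, top V: go to r, push YV → (r, aabaa, YVWVW$)
  read a, top Y: go to p, push VW → (p, abaa, VWVWVW$)
  read a, top V: go to q, push YV → (q, baa, YVWVWVW$)
  read b, top Y: go to q, push ε → (q, aa, VWVWVW$)
  ε-move, top V: go to r, push YV → (r, aa, YVWVWVW$)
  read a, top Y: go to p, push VW → (p, a, VWVWVWVW$)
  read a, top V: go to q, push YV → (q, ε, YVWVWVWVW$)
All input consumed in state q with stack YVWVWVWVW$.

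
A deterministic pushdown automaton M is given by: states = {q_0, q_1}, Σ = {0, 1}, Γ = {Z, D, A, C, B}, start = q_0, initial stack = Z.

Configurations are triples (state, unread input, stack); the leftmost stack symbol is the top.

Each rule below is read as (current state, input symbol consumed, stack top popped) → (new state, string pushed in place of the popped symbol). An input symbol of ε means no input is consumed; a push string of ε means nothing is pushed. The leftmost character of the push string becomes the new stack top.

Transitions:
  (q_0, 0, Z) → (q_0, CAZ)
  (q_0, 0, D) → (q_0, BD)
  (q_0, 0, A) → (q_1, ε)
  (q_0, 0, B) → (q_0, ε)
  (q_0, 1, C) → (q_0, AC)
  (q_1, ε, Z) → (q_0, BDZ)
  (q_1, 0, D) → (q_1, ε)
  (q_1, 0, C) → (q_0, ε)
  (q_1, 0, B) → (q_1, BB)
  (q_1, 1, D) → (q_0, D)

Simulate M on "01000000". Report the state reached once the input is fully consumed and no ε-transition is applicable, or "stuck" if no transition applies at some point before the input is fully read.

q_0

(q_0, 01000000, Z)
  read 0, top Z: go to q_0, push CAZ → (q_0, 1000000, CAZ)
  read 1, top C: go to q_0, push AC → (q_0, 000000, ACAZ)
  read 0, top A: go to q_1, push ε → (q_1, 00000, CAZ)
  read 0, top C: go to q_0, push ε → (q_0, 0000, AZ)
  read 0, top A: go to q_1, push ε → (q_1, 000, Z)
  ε-move, top Z: go to q_0, push BDZ → (q_0, 000, BDZ)
  read 0, top B: go to q_0, push ε → (q_0, 00, DZ)
  read 0, top D: go to q_0, push BD → (q_0, 0, BDZ)
  read 0, top B: go to q_0, push ε → (q_0, ε, DZ)
All input consumed; M is in state q_0.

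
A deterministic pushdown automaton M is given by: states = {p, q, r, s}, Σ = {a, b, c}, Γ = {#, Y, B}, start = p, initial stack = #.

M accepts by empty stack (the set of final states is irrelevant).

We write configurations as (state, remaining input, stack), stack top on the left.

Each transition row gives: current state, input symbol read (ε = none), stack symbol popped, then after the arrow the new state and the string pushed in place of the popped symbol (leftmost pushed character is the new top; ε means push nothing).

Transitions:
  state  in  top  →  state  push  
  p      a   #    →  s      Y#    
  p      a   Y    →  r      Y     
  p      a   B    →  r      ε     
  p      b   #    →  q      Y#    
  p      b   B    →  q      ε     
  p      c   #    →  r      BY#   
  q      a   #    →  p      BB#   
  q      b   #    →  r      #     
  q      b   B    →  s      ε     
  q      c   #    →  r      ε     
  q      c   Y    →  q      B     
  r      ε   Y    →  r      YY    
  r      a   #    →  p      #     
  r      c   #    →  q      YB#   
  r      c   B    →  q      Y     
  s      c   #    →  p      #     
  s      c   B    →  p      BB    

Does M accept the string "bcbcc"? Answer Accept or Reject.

(p, bcbcc, #)
  read b, top #: go to q, push Y# → (q, cbcc, Y#)
  read c, top Y: go to q, push B → (q, bcc, B#)
  read b, top B: go to s, push ε → (s, cc, #)
  read c, top #: go to p, push # → (p, c, #)
  read c, top #: go to r, push BY# → (r, ε, BY#)
All input consumed; stack is BY#, not empty, and no further ε-move applies.

Reject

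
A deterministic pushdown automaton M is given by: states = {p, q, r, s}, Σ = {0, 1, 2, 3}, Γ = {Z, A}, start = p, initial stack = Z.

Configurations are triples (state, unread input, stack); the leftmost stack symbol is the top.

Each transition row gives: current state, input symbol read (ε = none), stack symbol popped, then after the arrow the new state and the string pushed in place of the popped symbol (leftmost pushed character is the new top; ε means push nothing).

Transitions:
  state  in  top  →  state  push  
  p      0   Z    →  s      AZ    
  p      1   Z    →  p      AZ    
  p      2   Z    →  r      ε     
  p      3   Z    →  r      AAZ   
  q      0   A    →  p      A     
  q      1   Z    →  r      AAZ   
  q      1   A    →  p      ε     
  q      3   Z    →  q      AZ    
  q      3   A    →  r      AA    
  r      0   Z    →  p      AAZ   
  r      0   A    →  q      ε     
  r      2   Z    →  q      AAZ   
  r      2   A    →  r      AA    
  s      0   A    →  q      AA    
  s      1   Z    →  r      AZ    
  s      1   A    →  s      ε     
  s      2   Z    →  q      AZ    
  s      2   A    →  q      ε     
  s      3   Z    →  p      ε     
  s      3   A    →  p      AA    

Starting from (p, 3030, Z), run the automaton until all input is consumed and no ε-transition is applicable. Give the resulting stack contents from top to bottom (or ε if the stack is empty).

AZ

(p, 3030, Z)
  read 3, top Z: go to r, push AAZ → (r, 030, AAZ)
  read 0, top A: go to q, push ε → (q, 30, AZ)
  read 3, top A: go to r, push AA → (r, 0, AAZ)
  read 0, top A: go to q, push ε → (q, ε, AZ)
All input consumed in state q with stack AZ.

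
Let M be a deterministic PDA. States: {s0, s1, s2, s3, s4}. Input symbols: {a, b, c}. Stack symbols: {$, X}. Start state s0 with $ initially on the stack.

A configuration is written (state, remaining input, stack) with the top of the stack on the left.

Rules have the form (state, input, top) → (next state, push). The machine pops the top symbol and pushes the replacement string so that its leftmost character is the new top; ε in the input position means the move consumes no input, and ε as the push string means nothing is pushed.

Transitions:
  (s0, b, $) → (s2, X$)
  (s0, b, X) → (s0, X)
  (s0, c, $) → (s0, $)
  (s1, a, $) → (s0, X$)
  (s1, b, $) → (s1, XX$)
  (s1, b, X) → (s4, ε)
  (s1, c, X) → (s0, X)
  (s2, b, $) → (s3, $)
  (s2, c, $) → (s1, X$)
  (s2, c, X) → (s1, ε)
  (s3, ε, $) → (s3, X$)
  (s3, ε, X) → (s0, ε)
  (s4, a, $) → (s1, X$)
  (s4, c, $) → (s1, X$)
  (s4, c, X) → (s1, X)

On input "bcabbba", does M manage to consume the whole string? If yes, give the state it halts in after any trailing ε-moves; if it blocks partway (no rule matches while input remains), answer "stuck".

stuck

(s0, bcabbba, $)
  read b, top $: go to s2, push X$ → (s2, cabbba, X$)
  read c, top X: go to s1, push ε → (s1, abbba, $)
  read a, top $: go to s0, push X$ → (s0, bbba, X$)
  read b, top X: go to s0, push X → (s0, bba, X$)
  read b, top X: go to s0, push X → (s0, ba, X$)
  read b, top X: go to s0, push X → (s0, a, X$)
No transition for (s0, a, top X); M blocks with input a remaining.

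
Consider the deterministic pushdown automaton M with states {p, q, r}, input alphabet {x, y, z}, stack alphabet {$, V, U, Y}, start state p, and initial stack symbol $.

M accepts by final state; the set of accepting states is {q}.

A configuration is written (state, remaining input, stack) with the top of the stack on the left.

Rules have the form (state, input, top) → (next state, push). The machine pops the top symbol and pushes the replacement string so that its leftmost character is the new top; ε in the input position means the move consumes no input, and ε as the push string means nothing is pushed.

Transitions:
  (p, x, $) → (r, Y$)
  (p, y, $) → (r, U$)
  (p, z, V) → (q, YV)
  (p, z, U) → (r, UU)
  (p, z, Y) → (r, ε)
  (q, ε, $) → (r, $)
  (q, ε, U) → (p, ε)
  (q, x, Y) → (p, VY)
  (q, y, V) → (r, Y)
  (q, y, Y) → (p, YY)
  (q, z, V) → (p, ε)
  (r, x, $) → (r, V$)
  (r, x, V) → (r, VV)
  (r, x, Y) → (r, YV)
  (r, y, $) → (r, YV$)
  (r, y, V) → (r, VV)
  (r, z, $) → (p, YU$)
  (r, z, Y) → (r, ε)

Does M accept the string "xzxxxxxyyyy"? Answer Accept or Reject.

Reject

(p, xzxxxxxyyyy, $)
  read x, top $: go to r, push Y$ → (r, zxxxxxyyyy, Y$)
  read z, top Y: go to r, push ε → (r, xxxxxyyyy, $)
  read x, top $: go to r, push V$ → (r, xxxxyyyy, V$)
  read x, top V: go to r, push VV → (r, xxxyyyy, VV$)
  read x, top V: go to r, push VV → (r, xxyyyy, VVV$)
  read x, top V: go to r, push VV → (r, xyyyy, VVVV$)
  read x, top V: go to r, push VV → (r, yyyy, VVVVV$)
  read y, top V: go to r, push VV → (r, yyy, VVVVVV$)
  read y, top V: go to r, push VV → (r, yy, VVVVVVV$)
  read y, top V: go to r, push VV → (r, y, VVVVVVVV$)
  read y, top V: go to r, push VV → (r, ε, VVVVVVVVV$)
All input consumed; state r ∉ F and no further ε-move applies.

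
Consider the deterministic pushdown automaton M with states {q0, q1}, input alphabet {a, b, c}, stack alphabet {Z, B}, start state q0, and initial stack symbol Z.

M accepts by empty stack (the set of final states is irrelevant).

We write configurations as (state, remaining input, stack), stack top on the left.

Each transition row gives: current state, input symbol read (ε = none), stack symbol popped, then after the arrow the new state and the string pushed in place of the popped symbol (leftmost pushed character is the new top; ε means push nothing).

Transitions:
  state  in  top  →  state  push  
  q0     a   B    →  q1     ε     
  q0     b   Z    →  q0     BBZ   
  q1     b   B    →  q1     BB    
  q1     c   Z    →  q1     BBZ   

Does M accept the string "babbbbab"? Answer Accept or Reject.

Reject

(q0, babbbbab, Z)
  read b, top Z: go to q0, push BBZ → (q0, abbbbab, BBZ)
  read a, top B: go to q1, push ε → (q1, bbbbab, BZ)
  read b, top B: go to q1, push BB → (q1, bbbab, BBZ)
  read b, top B: go to q1, push BB → (q1, bbab, BBBZ)
  read b, top B: go to q1, push BB → (q1, bab, BBBBZ)
  read b, top B: go to q1, push BB → (q1, ab, BBBBBZ)
No transition applies at (q1, ab, BBBBBZ); input not fully consumed.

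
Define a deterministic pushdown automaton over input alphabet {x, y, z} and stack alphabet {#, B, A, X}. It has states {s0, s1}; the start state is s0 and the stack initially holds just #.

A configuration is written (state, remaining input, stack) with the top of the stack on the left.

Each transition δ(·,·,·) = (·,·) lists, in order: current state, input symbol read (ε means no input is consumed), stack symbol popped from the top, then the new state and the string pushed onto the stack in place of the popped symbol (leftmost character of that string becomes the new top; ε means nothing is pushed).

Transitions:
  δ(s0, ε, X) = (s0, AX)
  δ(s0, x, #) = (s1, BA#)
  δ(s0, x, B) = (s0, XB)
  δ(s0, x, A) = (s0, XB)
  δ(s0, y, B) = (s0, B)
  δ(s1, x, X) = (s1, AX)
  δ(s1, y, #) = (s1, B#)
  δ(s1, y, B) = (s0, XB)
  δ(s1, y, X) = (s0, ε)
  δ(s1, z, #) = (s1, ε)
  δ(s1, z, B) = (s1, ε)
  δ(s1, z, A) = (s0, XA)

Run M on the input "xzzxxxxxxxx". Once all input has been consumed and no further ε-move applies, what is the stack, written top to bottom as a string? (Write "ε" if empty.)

AXBXBXBXBXBXBXBXBXA#

(s0, xzzxxxxxxxx, #) ⊢ (s1, zzxxxxxxxx, BA#) ⊢ (s1, zxxxxxxxx, A#) ⊢ (s0, xxxxxxxx, XA#) ⊢ (s0, xxxxxxxx, AXA#) ⊢ (s0, xxxxxxx, XBXA#) ⊢ (s0, xxxxxxx, AXBXA#) ⊢ (s0, xxxxxx, XBXBXA#) ⊢ (s0, xxxxxx, AXBXBXA#) ⊢ (s0, xxxxx, XBXBXBXA#) ⊢ (s0, xxxxx, AXBXBXBXA#) ⊢ (s0, xxxx, XBXBXBXBXA#) ⊢ (s0, xxxx, AXBXBXBXBXA#) ⊢ (s0, xxx, XBXBXBXBXBXA#) ⊢ (s0, xxx, AXBXBXBXBXBXA#) ⊢ (s0, xx, XBXBXBXBXBXBXA#) ⊢ (s0, xx, AXBXBXBXBXBXBXA#) ⊢ (s0, x, XBXBXBXBXBXBXBXA#) ⊢ (s0, x, AXBXBXBXBXBXBXBXA#) ⊢ (s0, ε, XBXBXBXBXBXBXBXBXA#) ⊢ (s0, ε, AXBXBXBXBXBXBXBXBXA#)
All input consumed in state s0 with stack AXBXBXBXBXBXBXBXBXA#.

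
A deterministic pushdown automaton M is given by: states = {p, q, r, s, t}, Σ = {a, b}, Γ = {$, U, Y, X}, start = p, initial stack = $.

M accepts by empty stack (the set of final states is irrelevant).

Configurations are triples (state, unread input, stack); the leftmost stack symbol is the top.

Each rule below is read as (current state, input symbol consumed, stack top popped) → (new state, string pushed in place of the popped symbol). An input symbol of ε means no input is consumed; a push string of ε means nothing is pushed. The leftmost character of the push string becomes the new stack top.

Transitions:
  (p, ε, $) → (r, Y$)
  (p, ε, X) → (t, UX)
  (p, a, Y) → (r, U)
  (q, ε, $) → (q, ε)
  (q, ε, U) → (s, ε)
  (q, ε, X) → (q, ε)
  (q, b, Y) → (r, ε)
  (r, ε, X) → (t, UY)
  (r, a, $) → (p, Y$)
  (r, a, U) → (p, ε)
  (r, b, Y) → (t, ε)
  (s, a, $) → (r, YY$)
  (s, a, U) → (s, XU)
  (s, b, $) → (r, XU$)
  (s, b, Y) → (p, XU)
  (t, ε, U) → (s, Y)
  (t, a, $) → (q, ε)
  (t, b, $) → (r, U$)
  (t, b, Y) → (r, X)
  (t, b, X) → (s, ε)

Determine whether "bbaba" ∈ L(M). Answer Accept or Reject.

(p, bbaba, $) ⊢ (r, bbaba, Y$) ⊢ (t, baba, $) ⊢ (r, aba, U$) ⊢ (p, ba, $) ⊢ (r, ba, Y$) ⊢ (t, a, $) ⊢ (q, ε, ε)
All input consumed and the stack is empty.

Accept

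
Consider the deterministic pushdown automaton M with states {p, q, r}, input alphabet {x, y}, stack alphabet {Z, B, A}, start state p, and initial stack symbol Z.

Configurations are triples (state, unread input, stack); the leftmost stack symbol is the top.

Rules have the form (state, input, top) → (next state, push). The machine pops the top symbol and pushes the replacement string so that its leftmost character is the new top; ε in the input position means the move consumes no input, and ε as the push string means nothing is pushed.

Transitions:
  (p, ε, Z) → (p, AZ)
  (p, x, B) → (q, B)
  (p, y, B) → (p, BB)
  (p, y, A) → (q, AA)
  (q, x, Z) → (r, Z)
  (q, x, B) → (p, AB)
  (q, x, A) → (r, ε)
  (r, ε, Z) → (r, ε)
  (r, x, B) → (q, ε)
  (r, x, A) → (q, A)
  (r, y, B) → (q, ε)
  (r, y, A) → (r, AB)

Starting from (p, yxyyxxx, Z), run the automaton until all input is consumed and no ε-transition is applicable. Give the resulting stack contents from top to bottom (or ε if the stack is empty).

BZ

(p, yxyyxxx, Z) ⊢ (p, yxyyxxx, AZ) ⊢ (q, xyyxxx, AAZ) ⊢ (r, yyxxx, AZ) ⊢ (r, yxxx, ABZ) ⊢ (r, xxx, ABBZ) ⊢ (q, xx, ABBZ) ⊢ (r, x, BBZ) ⊢ (q, ε, BZ)
All input consumed in state q with stack BZ.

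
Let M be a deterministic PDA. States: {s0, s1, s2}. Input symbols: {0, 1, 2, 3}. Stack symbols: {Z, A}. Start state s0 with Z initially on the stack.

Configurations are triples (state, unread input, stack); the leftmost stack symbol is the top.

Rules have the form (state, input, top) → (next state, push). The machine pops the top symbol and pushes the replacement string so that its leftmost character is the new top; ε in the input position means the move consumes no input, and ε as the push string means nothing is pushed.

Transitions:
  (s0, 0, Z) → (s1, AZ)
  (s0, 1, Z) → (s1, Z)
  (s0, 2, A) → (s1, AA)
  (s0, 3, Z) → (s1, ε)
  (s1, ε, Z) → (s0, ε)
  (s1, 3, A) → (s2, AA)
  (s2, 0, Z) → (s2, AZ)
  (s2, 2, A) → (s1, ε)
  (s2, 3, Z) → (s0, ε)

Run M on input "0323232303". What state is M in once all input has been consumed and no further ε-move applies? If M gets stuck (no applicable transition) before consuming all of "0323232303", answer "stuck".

(s0, 0323232303, Z) ⊢ (s1, 323232303, AZ) ⊢ (s2, 23232303, AAZ) ⊢ (s1, 3232303, AZ) ⊢ (s2, 232303, AAZ) ⊢ (s1, 32303, AZ) ⊢ (s2, 2303, AAZ) ⊢ (s1, 303, AZ) ⊢ (s2, 03, AAZ)
No transition for (s2, 0, top A); M blocks with input 03 remaining.

stuck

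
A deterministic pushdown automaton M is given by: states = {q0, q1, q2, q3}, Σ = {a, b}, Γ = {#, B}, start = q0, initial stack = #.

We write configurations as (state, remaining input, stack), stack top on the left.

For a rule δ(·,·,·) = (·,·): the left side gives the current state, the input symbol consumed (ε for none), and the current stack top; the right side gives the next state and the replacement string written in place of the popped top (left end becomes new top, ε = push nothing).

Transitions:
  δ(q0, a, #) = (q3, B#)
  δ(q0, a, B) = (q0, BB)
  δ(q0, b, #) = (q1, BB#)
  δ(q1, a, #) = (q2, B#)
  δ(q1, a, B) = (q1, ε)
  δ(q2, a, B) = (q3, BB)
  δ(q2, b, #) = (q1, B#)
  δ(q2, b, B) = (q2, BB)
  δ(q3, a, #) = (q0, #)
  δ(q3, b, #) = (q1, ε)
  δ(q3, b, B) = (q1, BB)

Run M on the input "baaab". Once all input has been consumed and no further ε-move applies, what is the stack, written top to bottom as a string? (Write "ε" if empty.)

BB#

(q0, baaab, #)
  read b, top #: go to q1, push BB# → (q1, aaab, BB#)
  read a, top B: go to q1, push ε → (q1, aab, B#)
  read a, top B: go to q1, push ε → (q1, ab, #)
  read a, top #: go to q2, push B# → (q2, b, B#)
  read b, top B: go to q2, push BB → (q2, ε, BB#)
All input consumed in state q2 with stack BB#.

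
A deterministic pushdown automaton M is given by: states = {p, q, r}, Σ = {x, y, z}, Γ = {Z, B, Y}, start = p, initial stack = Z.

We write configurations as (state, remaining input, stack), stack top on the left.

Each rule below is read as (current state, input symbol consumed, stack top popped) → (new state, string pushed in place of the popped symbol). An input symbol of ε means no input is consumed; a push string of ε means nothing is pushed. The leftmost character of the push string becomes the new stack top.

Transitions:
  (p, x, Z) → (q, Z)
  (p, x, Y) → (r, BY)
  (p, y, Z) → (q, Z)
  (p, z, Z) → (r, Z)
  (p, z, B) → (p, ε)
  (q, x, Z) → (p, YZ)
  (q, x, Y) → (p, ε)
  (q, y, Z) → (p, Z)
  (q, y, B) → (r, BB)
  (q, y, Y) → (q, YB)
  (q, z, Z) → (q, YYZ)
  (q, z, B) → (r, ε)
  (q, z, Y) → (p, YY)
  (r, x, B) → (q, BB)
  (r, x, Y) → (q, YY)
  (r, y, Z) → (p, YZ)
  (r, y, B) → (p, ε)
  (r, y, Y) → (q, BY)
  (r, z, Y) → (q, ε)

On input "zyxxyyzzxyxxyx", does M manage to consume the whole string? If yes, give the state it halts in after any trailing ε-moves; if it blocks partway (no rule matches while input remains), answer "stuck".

q

(p, zyxxyyzzxyxxyx, Z) ⊢ (r, yxxyyzzxyxxyx, Z) ⊢ (p, xxyyzzxyxxyx, YZ) ⊢ (r, xyyzzxyxxyx, BYZ) ⊢ (q, yyzzxyxxyx, BBYZ) ⊢ (r, yzzxyxxyx, BBBYZ) ⊢ (p, zzxyxxyx, BBYZ) ⊢ (p, zxyxxyx, BYZ) ⊢ (p, xyxxyx, YZ) ⊢ (r, yxxyx, BYZ) ⊢ (p, xxyx, YZ) ⊢ (r, xyx, BYZ) ⊢ (q, yx, BBYZ) ⊢ (r, x, BBBYZ) ⊢ (q, ε, BBBBYZ)
All input consumed; M is in state q.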